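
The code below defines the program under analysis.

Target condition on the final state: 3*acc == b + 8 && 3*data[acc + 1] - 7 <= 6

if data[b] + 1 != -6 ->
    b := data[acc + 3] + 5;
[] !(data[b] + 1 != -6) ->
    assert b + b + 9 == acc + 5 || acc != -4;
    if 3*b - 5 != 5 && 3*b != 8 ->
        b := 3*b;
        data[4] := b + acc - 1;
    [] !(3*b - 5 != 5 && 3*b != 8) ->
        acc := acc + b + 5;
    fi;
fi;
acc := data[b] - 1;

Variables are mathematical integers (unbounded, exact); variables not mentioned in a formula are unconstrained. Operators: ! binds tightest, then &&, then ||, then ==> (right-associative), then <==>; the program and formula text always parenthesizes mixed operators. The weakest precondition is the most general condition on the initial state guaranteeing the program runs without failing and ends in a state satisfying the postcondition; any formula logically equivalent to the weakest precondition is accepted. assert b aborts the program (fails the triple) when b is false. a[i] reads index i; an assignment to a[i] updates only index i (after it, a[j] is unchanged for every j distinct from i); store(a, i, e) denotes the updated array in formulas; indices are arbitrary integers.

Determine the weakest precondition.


Working backward. After the program, the postcondition 3*acc == b + 8 && 3*data[acc + 1] - 7 <= 6 must hold; in canonical form it is 3*acc == b + 8 && 3*data[acc + 1] <= 13.
Before acc := data[b] - 1: 3*data[b] == b + 11 && 3*data[data[b]] <= 13
Then branch requires 3*data[data[acc + 3] + 5] == data[acc + 3] + 16 && 3*data[data[data[acc + 3] + 5]] <= 13; else branch requires (2*b == acc - 4 || acc != -4) && ((3*b != 10 && 3*b != 8) ==> (3*store(data, 4, acc + 3*b - 1)[3*b] == 3*b + 11 && 3*store(data, 4, acc + 3*b - 1)[store(data, 4, acc + 3*b - 1)[3*b]] <= 13)) && ((!(3*b != 10 && 3*b != 8)) ==> (3*data[b] == b + 11 && 3*data[data[b]] <= 13)).
Before the if: (data[b] != -7 ==> (3*data[data[acc + 3] + 5] == data[acc + 3] + 16 && 3*data[data[data[acc + 3] + 5]] <= 13)) && ((!(data[b] != -7)) ==> ((2*b == acc - 4 || acc != -4) && ((3*b != 10 && 3*b != 8) ==> (3*store(data, 4, acc + 3*b - 1)[3*b] == 3*b + 11 && 3*store(data, 4, acc + 3*b - 1)[store(data, 4, acc + 3*b - 1)[3*b]] <= 13)) && ((!(3*b != 10 && 3*b != 8)) ==> (3*data[b] == b + 11 && 3*data[data[b]] <= 13))))
Answer: WP = (data[b] != -7 ==> (3*data[data[acc + 3] + 5] == data[acc + 3] + 16 && 3*data[data[data[acc + 3] + 5]] <= 13)) && ((!(data[b] != -7)) ==> ((2*b == acc - 4 || acc != -4) && ((3*b != 10 && 3*b != 8) ==> (3*store(data, 4, acc + 3*b - 1)[3*b] == 3*b + 11 && 3*store(data, 4, acc + 3*b - 1)[store(data, 4, acc + 3*b - 1)[3*b]] <= 13)) && ((!(3*b != 10 && 3*b != 8)) ==> (3*data[b] == b + 11 && 3*data[data[b]] <= 13))))


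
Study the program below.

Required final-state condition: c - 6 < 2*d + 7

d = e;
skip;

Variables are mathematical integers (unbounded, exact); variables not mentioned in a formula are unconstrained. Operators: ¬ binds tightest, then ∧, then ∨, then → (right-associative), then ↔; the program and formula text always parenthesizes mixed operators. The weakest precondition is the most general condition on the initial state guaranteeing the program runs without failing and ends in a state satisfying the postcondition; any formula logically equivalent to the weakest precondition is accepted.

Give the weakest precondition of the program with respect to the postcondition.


Working backward. After the program, the postcondition c - 6 < 2*d + 7 must hold; in canonical form it is c < 2*d + 13.
Before skip: c < 2*d + 13
Before d := e: c < 2*e + 13
Answer: WP = c < 2*e + 13


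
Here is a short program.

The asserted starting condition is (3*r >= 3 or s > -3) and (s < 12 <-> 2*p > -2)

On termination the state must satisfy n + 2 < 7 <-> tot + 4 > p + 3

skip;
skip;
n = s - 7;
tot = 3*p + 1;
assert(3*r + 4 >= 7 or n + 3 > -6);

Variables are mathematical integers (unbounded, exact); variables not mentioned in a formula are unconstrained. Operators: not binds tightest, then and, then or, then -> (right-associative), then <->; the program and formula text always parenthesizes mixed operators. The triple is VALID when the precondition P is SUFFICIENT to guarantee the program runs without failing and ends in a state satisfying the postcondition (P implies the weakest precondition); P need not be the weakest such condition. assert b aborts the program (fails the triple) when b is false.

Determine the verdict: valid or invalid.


Working backward. After the program, the postcondition n + 2 < 7 <-> tot + 4 > p + 3 must hold; in canonical form it is n < 5 <-> tot > p - 1.
Before assert 3*r + 4 >= 7 or n + 3 > -6: (3*r >= 3 or n > -9) and (n < 5 <-> tot > p - 1)
Before tot := 3*p + 1: (3*r >= 3 or n > -9) and (n < 5 <-> 2*p > -2)
Before n := s - 7: (3*r >= 3 or s > -2) and (s < 12 <-> 2*p > -2)
Before skip: (3*r >= 3 or s > -2) and (s < 12 <-> 2*p > -2)
Before skip: (3*r >= 3 or s > -2) and (s < 12 <-> 2*p > -2)
The weakest precondition is (3*r >= 3 or s > -2) and (s < 12 <-> 2*p > -2).
Check whether (3*r >= 3 or s > -3) and (s < 12 <-> 2*p > -2) implies it.
Countermodel: at the initial state p = 0, r = 0, s = -2, the precondition holds but the weakest precondition fails.
Answer: invalid


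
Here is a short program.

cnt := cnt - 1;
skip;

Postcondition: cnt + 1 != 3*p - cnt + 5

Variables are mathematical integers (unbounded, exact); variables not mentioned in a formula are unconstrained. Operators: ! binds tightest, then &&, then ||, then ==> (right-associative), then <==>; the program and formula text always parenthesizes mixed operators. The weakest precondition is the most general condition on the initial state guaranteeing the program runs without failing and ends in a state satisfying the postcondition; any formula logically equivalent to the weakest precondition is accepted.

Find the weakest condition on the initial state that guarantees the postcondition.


Working backward. After the program, the postcondition cnt + 1 != 3*p - cnt + 5 must hold; in canonical form it is 2*cnt != 3*p + 4.
Before skip: 2*cnt != 3*p + 4
Before cnt := cnt - 1: 2*cnt != 3*p + 6
Answer: WP = 2*cnt != 3*p + 6


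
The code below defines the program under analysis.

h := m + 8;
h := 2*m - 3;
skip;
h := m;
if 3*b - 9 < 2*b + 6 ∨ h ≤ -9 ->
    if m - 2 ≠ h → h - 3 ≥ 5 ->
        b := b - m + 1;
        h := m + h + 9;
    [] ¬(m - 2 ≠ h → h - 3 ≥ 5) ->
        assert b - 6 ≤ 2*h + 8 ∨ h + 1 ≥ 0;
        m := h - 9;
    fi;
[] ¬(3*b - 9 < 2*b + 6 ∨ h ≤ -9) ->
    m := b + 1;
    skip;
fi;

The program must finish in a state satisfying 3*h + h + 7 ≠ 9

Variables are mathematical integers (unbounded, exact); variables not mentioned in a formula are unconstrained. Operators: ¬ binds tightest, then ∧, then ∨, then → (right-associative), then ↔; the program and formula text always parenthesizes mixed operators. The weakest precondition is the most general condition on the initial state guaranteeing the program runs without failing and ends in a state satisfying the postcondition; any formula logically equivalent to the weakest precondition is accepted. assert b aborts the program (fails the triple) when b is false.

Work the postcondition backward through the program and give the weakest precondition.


Working backward. After the program, the postcondition 3*h + h + 7 ≠ 9 must hold; in canonical form it is 4*h ≠ 2.
Then branch requires ((m ≠ h + 2 → h ≥ 8) → 4*h + 4*m ≠ -34) ∧ ((¬(m ≠ h + 2 → h ≥ 8)) → ((b ≤ 2*h + 14 ∨ h ≥ -1) ∧ 4*h ≠ 2)); else branch requires 4*h ≠ 2.
Before the if: ((b < 15 ∨ h ≤ -9) → (((m ≠ h + 2 → h ≥ 8) → 4*h + 4*m ≠ -34) ∧ ((¬(m ≠ h + 2 → h ≥ 8)) → ((b ≤ 2*h + 14 ∨ h ≥ -1) ∧ 4*h ≠ 2)))) ∧ ((¬(b < 15 ∨ h ≤ -9)) → 4*h ≠ 2)
Before h := m: ((b < 15 ∨ m ≤ -9) → ((m ≥ 8 → 8*m ≠ -34) ∧ ((¬(m ≥ 8)) → ((b ≤ 2*m + 14 ∨ m ≥ -1) ∧ 4*m ≠ 2)))) ∧ ((¬(b < 15 ∨ m ≤ -9)) → 4*m ≠ 2)
Before skip: ((b < 15 ∨ m ≤ -9) → ((m ≥ 8 → 8*m ≠ -34) ∧ ((¬(m ≥ 8)) → ((b ≤ 2*m + 14 ∨ m ≥ -1) ∧ 4*m ≠ 2)))) ∧ ((¬(b < 15 ∨ m ≤ -9)) → 4*m ≠ 2)
Before h := 2*m - 3: ((b < 15 ∨ m ≤ -9) → ((m ≥ 8 → 8*m ≠ -34) ∧ ((¬(m ≥ 8)) → ((b ≤ 2*m + 14 ∨ m ≥ -1) ∧ 4*m ≠ 2)))) ∧ ((¬(b < 15 ∨ m ≤ -9)) → 4*m ≠ 2)
Before h := m + 8: ((b < 15 ∨ m ≤ -9) → ((m ≥ 8 → 8*m ≠ -34) ∧ ((¬(m ≥ 8)) → ((b ≤ 2*m + 14 ∨ m ≥ -1) ∧ 4*m ≠ 2)))) ∧ ((¬(b < 15 ∨ m ≤ -9)) → 4*m ≠ 2)
Answer: WP = ((b < 15 ∨ m ≤ -9) → ((m ≥ 8 → 8*m ≠ -34) ∧ ((¬(m ≥ 8)) → ((b ≤ 2*m + 14 ∨ m ≥ -1) ∧ 4*m ≠ 2)))) ∧ ((¬(b < 15 ∨ m ≤ -9)) → 4*m ≠ 2)


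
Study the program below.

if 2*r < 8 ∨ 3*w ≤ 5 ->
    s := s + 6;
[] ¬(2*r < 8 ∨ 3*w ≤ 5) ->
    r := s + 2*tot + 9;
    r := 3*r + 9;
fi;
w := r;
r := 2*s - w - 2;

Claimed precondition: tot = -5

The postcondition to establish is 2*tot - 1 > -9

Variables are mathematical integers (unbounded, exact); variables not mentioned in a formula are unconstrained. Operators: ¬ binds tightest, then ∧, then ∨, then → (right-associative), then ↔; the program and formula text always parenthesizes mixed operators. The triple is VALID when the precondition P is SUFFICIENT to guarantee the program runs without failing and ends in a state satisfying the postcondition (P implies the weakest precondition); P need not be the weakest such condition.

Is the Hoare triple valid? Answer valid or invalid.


Working backward. After the program, the postcondition 2*tot - 1 > -9 must hold; in canonical form it is 2*tot > -8.
Before r := 2*s - w - 2: 2*tot > -8
Before w := r: 2*tot > -8
Then branch requires 2*tot > -8; else branch requires 2*tot > -8.
Before the if: ((2*r < 8 ∨ 3*w ≤ 5) → 2*tot > -8) ∧ ((¬(2*r < 8 ∨ 3*w ≤ 5)) → 2*tot > -8)
The weakest precondition is ((2*r < 8 ∨ 3*w ≤ 5) → 2*tot > -8) ∧ ((¬(2*r < 8 ∨ 3*w ≤ 5)) → 2*tot > -8).
Check whether tot = -5 implies it.
Countermodel: at the initial state r = 0, tot = -5, w = 0, the precondition holds but the weakest precondition fails.
Answer: invalid


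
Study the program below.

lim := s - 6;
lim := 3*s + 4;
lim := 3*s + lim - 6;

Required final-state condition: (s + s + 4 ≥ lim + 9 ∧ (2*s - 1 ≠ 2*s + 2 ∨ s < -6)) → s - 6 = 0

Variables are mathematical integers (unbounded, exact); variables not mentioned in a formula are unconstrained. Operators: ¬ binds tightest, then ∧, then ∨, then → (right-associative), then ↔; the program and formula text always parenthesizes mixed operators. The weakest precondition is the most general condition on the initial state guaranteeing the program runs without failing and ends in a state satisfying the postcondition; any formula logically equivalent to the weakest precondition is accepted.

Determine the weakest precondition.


Working backward. After the program, the postcondition (s + s + 4 ≥ lim + 9 ∧ (2*s - 1 ≠ 2*s + 2 ∨ s < -6)) → s - 6 = 0 must hold; in canonical form it is 2*s ≥ lim + 5 → s = 6.
Before lim := 3*s + lim - 6: lim + s ≤ 1 → s = 6
Before lim := 3*s + 4: 4*s ≤ -3 → s = 6
Before lim := s - 6: 4*s ≤ -3 → s = 6
Answer: WP = 4*s ≤ -3 → s = 6


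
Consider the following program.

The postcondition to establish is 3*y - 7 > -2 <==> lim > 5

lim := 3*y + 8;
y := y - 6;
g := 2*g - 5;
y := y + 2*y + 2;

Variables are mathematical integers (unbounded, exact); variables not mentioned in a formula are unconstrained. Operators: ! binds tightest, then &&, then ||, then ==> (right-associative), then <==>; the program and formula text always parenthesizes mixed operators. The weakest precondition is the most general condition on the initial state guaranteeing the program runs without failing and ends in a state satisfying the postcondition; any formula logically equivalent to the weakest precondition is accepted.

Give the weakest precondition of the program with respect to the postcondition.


Working backward. After the program, the postcondition 3*y - 7 > -2 <==> lim > 5 must hold; in canonical form it is 3*y > 5 <==> lim > 5.
Before y := y + 2*y + 2: 9*y > -1 <==> lim > 5
Before g := 2*g - 5: 9*y > -1 <==> lim > 5
Before y := y - 6: 9*y > 53 <==> lim > 5
Before lim := 3*y + 8: 9*y > 53 <==> 3*y > -3
Answer: WP = 9*y > 53 <==> 3*y > -3


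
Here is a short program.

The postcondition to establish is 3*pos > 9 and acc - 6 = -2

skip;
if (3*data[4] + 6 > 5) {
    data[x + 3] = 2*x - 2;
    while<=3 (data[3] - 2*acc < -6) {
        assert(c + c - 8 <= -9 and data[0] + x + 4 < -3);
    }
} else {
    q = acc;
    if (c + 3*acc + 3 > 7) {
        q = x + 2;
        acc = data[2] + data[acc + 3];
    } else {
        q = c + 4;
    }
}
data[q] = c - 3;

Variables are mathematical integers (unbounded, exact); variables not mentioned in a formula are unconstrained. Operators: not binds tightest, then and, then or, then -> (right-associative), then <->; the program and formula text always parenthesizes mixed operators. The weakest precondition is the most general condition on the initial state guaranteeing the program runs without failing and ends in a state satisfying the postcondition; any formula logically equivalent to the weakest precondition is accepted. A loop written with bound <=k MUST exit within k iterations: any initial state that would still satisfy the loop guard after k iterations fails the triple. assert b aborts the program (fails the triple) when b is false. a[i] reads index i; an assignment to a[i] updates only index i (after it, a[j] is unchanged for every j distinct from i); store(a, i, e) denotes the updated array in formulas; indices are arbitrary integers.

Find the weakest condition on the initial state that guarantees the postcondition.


Working backward. After the program, the postcondition 3*pos > 9 and acc - 6 = -2 must hold; in canonical form it is 3*pos > 9 and acc = 4.
Before data[q] := c - 3: 3*pos > 9 and acc = 4
Then branch requires (store(data, x + 3, 2*x - 2)[3] < 2*acc - 6 -> (2*c <= -1 and store(data, x + 3, 2*x - 2)[0] + x < -7 and (store(data, x + 3, 2*x - 2)[3] < 2*acc - 6 -> (2*c <= -1 and store(data, x + 3, 2*x - 2)[0] + x < -7 and (store(data, x + 3, 2*x - 2)[3] < 2*acc - 6 -> (2*c <= -1 and store(data, x + 3, 2*x - 2)[0] + x < -7 and (not (store(data, x + 3, 2*x - 2)[3] < 2*acc - 6)) and 3*pos > 9 and acc = 4)) and ((not (store(data, x + 3, 2*x - 2)[3] < 2*acc - 6)) -> (3*pos > 9 and acc = 4)))) and ((not (store(data, x + 3, 2*x - 2)[3] < 2*acc - 6)) -> (3*pos > 9 and acc = 4)))) and ((not (store(data, x + 3, 2*x - 2)[3] < 2*acc - 6)) -> (3*pos > 9 and acc = 4)); else branch requires (3*acc + c > 4 -> (3*pos > 9 and data[acc + 3] + data[2] = 4)) and ((not (3*acc + c > 4)) -> (3*pos > 9 and acc = 4)).
Before the if: (3*data[4] > -1 -> ((store(data, x + 3, 2*x - 2)[3] < 2*acc - 6 -> (2*c <= -1 and store(data, x + 3, 2*x - 2)[0] + x < -7 and (store(data, x + 3, 2*x - 2)[3] < 2*acc - 6 -> (2*c <= -1 and store(data, x + 3, 2*x - 2)[0] + x < -7 and (store(data, x + 3, 2*x - 2)[3] < 2*acc - 6 -> (2*c <= -1 and store(data, x + 3, 2*x - 2)[0] + x < -7 and (not (store(data, x + 3, 2*x - 2)[3] < 2*acc - 6)) and 3*pos > 9 and acc = 4)) and ((not (store(data, x + 3, 2*x - 2)[3] < 2*acc - 6)) -> (3*pos > 9 and acc = 4)))) and ((not (store(data, x + 3, 2*x - 2)[3] < 2*acc - 6)) -> (3*pos > 9 and acc = 4)))) and ((not (store(data, x + 3, 2*x - 2)[3] < 2*acc - 6)) -> (3*pos > 9 and acc = 4)))) and ((not (3*data[4] > -1)) -> ((3*acc + c > 4 -> (3*pos > 9 and data[acc + 3] + data[2] = 4)) and ((not (3*acc + c > 4)) -> (3*pos > 9 and acc = 4))))
Before skip: (3*data[4] > -1 -> ((store(data, x + 3, 2*x - 2)[3] < 2*acc - 6 -> (2*c <= -1 and store(data, x + 3, 2*x - 2)[0] + x < -7 and (store(data, x + 3, 2*x - 2)[3] < 2*acc - 6 -> (2*c <= -1 and store(data, x + 3, 2*x - 2)[0] + x < -7 and (store(data, x + 3, 2*x - 2)[3] < 2*acc - 6 -> (2*c <= -1 and store(data, x + 3, 2*x - 2)[0] + x < -7 and (not (store(data, x + 3, 2*x - 2)[3] < 2*acc - 6)) and 3*pos > 9 and acc = 4)) and ((not (store(data, x + 3, 2*x - 2)[3] < 2*acc - 6)) -> (3*pos > 9 and acc = 4)))) and ((not (store(data, x + 3, 2*x - 2)[3] < 2*acc - 6)) -> (3*pos > 9 and acc = 4)))) and ((not (store(data, x + 3, 2*x - 2)[3] < 2*acc - 6)) -> (3*pos > 9 and acc = 4)))) and ((not (3*data[4] > -1)) -> ((3*acc + c > 4 -> (3*pos > 9 and data[acc + 3] + data[2] = 4)) and ((not (3*acc + c > 4)) -> (3*pos > 9 and acc = 4))))
Answer: WP = (3*data[4] > -1 -> ((store(data, x + 3, 2*x - 2)[3] < 2*acc - 6 -> (2*c <= -1 and store(data, x + 3, 2*x - 2)[0] + x < -7 and (store(data, x + 3, 2*x - 2)[3] < 2*acc - 6 -> (2*c <= -1 and store(data, x + 3, 2*x - 2)[0] + x < -7 and (store(data, x + 3, 2*x - 2)[3] < 2*acc - 6 -> (2*c <= -1 and store(data, x + 3, 2*x - 2)[0] + x < -7 and (not (store(data, x + 3, 2*x - 2)[3] < 2*acc - 6)) and 3*pos > 9 and acc = 4)) and ((not (store(data, x + 3, 2*x - 2)[3] < 2*acc - 6)) -> (3*pos > 9 and acc = 4)))) and ((not (store(data, x + 3, 2*x - 2)[3] < 2*acc - 6)) -> (3*pos > 9 and acc = 4)))) and ((not (store(data, x + 3, 2*x - 2)[3] < 2*acc - 6)) -> (3*pos > 9 and acc = 4)))) and ((not (3*data[4] > -1)) -> ((3*acc + c > 4 -> (3*pos > 9 and data[acc + 3] + data[2] = 4)) and ((not (3*acc + c > 4)) -> (3*pos > 9 and acc = 4))))


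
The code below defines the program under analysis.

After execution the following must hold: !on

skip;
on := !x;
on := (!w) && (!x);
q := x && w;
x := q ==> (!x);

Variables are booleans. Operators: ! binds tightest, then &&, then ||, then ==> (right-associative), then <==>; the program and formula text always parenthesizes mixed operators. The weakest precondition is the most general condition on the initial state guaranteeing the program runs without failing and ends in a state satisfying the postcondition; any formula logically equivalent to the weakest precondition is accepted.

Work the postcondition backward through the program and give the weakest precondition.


Working backward. After the program, !on must hold.
Before x := q ==> (!x): !on
Before q := x && w: !on
Before on := (!w) && (!x): !((!w) && (!x))
Before on := !x: !((!w) && (!x))
Before skip: !((!w) && (!x))
Answer: WP = !((!w) && (!x))


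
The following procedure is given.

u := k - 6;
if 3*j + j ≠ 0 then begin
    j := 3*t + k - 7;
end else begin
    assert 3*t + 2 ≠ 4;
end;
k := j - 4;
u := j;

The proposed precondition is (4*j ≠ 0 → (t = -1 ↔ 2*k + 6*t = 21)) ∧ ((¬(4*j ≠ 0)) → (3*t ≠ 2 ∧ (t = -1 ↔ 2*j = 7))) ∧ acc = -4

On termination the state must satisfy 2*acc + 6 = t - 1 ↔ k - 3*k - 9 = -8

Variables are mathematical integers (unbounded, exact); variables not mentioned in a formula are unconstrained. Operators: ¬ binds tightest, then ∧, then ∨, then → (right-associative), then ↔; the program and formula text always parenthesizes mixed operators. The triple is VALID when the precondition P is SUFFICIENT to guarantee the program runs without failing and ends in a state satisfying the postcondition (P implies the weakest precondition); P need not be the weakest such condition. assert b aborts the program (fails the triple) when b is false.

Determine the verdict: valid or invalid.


Working backward. After the program, the postcondition 2*acc + 6 = t - 1 ↔ k - 3*k - 9 = -8 must hold; in canonical form it is 2*acc = t - 7 ↔ 2*k = -1.
Before u := j: 2*acc = t - 7 ↔ 2*k = -1
Before k := j - 4: 2*acc = t - 7 ↔ 2*j = 7
Then branch requires 2*acc = t - 7 ↔ 2*k + 6*t = 21; else branch requires 3*t ≠ 2 ∧ (2*acc = t - 7 ↔ 2*j = 7).
Before the if: (4*j ≠ 0 → (2*acc = t - 7 ↔ 2*k + 6*t = 21)) ∧ ((¬(4*j ≠ 0)) → (3*t ≠ 2 ∧ (2*acc = t - 7 ↔ 2*j = 7)))
Before u := k - 6: (4*j ≠ 0 → (2*acc = t - 7 ↔ 2*k + 6*t = 21)) ∧ ((¬(4*j ≠ 0)) → (3*t ≠ 2 ∧ (2*acc = t - 7 ↔ 2*j = 7)))
The weakest precondition is (4*j ≠ 0 → (2*acc = t - 7 ↔ 2*k + 6*t = 21)) ∧ ((¬(4*j ≠ 0)) → (3*t ≠ 2 ∧ (2*acc = t - 7 ↔ 2*j = 7))).
Check whether (4*j ≠ 0 → (t = -1 ↔ 2*k + 6*t = 21)) ∧ ((¬(4*j ≠ 0)) → (3*t ≠ 2 ∧ (t = -1 ↔ 2*j = 7))) ∧ acc = -4 implies it.
Every state satisfying the precondition satisfies the weakest precondition: the implication holds.
Answer: valid


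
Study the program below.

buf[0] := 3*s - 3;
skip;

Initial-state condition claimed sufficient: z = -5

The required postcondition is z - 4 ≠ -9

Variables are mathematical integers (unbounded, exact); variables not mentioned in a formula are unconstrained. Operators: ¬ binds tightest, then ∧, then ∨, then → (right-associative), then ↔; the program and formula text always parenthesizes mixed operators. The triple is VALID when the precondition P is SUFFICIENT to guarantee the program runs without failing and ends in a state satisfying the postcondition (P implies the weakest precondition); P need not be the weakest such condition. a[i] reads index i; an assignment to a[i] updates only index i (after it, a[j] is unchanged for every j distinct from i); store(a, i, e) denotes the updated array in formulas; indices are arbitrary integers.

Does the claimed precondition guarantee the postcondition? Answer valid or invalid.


Working backward. After the program, the postcondition z - 4 ≠ -9 must hold; in canonical form it is z ≠ -5.
Before skip: z ≠ -5
Before buf[0] := 3*s - 3: z ≠ -5
The weakest precondition is z ≠ -5.
Check whether z = -5 implies it.
Countermodel: at the initial state z = -5, the precondition holds but the weakest precondition fails.
Answer: invalid


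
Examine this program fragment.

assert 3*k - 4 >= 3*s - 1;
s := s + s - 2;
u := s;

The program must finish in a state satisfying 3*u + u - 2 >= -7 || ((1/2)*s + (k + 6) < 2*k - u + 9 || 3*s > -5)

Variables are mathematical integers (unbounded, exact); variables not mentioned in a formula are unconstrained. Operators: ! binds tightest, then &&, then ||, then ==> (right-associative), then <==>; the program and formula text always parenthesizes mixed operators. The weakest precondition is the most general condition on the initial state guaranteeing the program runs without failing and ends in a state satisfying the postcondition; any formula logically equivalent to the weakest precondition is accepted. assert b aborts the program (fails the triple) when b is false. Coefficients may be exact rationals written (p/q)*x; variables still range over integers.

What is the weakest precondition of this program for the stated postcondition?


Working backward. After the program, the postcondition 3*u + u - 2 >= -7 || ((1/2)*s + (k + 6) < 2*k - u + 9 || 3*s > -5) must hold; in canonical form it is 4*u >= -5 || (1/2)*s + u < k + 3 || 3*s > -5.
Before u := s: 4*s >= -5 || (3/2)*s < k + 3 || 3*s > -5
Before s := s + s - 2: 8*s >= 3 || 3*s < k + 6 || 6*s > 1
Before assert 3*k - 4 >= 3*s - 1: 3*k >= 3*s + 3 && (8*s >= 3 || 3*s < k + 6 || 6*s > 1)
Answer: WP = 3*k >= 3*s + 3 && (8*s >= 3 || 3*s < k + 6 || 6*s > 1)


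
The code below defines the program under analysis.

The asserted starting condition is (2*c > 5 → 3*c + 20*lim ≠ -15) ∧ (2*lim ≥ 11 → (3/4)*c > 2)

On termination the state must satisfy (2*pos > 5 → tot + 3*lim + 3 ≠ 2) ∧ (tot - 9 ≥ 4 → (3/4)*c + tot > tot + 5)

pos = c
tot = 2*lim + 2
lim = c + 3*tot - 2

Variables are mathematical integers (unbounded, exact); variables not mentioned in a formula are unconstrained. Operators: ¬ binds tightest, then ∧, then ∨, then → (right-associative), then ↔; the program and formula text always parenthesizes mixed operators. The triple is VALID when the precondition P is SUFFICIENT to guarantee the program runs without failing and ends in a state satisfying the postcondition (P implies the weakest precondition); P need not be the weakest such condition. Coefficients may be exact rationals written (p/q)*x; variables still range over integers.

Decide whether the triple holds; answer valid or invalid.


Working backward. After the program, the postcondition (2*pos > 5 → tot + 3*lim + 3 ≠ 2) ∧ (tot - 9 ≥ 4 → (3/4)*c + tot > tot + 5) must hold; in canonical form it is (2*pos > 5 → 3*lim + tot ≠ -1) ∧ (tot ≥ 13 → (3/4)*c > 5).
Before lim := c + 3*tot - 2: (2*pos > 5 → 3*c + 10*tot ≠ 5) ∧ (tot ≥ 13 → (3/4)*c > 5)
Before tot := 2*lim + 2: (2*pos > 5 → 3*c + 20*lim ≠ -15) ∧ (2*lim ≥ 11 → (3/4)*c > 5)
Before pos := c: (2*c > 5 → 3*c + 20*lim ≠ -15) ∧ (2*lim ≥ 11 → (3/4)*c > 5)
The weakest precondition is (2*c > 5 → 3*c + 20*lim ≠ -15) ∧ (2*lim ≥ 11 → (3/4)*c > 5).
Check whether (2*c > 5 → 3*c + 20*lim ≠ -15) ∧ (2*lim ≥ 11 → (3/4)*c > 2) implies it.
Countermodel: at the initial state c = 3, lim = 6, the precondition holds but the weakest precondition fails.
Answer: invalid


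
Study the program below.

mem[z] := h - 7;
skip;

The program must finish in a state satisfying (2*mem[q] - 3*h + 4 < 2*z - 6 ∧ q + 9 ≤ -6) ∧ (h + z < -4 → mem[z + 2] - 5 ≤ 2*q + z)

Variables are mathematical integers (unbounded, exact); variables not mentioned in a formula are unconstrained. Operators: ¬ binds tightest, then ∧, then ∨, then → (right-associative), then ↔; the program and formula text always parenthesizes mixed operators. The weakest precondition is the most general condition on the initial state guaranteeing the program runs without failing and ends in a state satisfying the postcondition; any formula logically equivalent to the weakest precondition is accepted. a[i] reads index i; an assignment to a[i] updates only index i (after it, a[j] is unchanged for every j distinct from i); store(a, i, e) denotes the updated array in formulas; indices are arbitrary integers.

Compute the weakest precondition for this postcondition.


Working backward. After the program, the postcondition (2*mem[q] - 3*h + 4 < 2*z - 6 ∧ q + 9 ≤ -6) ∧ (h + z < -4 → mem[z + 2] - 5 ≤ 2*q + z) must hold; in canonical form it is 2*mem[q] < 3*h + 2*z - 10 ∧ q ≤ -15 ∧ (h + z < -4 → mem[z + 2] ≤ 2*q + z + 5).
Before skip: 2*mem[q] < 3*h + 2*z - 10 ∧ q ≤ -15 ∧ (h + z < -4 → mem[z + 2] ≤ 2*q + z + 5)
Before mem[z] := h - 7: 2*store(mem, z, h - 7)[q] < 3*h + 2*z - 10 ∧ q ≤ -15 ∧ (h + z < -4 → store(mem, z, h - 7)[z + 2] ≤ 2*q + z + 5)
Answer: WP = 2*store(mem, z, h - 7)[q] < 3*h + 2*z - 10 ∧ q ≤ -15 ∧ (h + z < -4 → store(mem, z, h - 7)[z + 2] ≤ 2*q + z + 5)


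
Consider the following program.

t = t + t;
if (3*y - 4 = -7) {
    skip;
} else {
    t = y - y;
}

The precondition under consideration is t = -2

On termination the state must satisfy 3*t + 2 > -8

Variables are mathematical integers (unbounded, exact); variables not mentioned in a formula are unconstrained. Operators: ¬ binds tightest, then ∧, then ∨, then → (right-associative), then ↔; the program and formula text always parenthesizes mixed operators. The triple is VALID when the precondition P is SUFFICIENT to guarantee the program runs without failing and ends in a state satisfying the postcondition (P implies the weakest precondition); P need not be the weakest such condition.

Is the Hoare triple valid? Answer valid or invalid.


Working backward. After the program, the postcondition 3*t + 2 > -8 must hold; in canonical form it is 3*t > -10.
Then branch requires 3*t > -10; else branch requires true.
Before the if: 3*y = -3 → 3*t > -10
Before t := t + t: 3*y = -3 → 6*t > -10
The weakest precondition is 3*y = -3 → 6*t > -10.
Check whether t = -2 implies it.
Countermodel: at the initial state t = -2, y = -1, the precondition holds but the weakest precondition fails.
Answer: invalid


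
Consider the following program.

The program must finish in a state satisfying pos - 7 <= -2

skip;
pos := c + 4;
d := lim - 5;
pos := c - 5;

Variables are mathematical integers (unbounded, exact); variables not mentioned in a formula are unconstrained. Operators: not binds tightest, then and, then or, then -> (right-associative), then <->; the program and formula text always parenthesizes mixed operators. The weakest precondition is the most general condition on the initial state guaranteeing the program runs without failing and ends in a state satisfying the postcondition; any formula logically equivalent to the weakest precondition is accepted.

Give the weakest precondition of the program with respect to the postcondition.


Working backward. After the program, the postcondition pos - 7 <= -2 must hold; in canonical form it is pos <= 5.
Before pos := c - 5: c <= 10
Before d := lim - 5: c <= 10
Before pos := c + 4: c <= 10
Before skip: c <= 10
Answer: WP = c <= 10


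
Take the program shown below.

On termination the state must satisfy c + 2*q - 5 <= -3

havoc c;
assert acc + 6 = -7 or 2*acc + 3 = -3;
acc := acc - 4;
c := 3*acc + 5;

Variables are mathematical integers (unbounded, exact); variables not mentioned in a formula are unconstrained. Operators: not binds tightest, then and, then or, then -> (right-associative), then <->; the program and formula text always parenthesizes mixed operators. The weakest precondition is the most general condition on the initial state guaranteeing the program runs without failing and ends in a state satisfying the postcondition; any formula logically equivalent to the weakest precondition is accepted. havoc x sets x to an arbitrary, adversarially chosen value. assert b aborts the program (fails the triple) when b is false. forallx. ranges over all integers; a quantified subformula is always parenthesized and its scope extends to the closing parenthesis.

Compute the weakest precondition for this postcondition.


Working backward. After the program, the postcondition c + 2*q - 5 <= -3 must hold; in canonical form it is c + 2*q <= 2.
Before c := 3*acc + 5: 3*acc + 2*q <= -3
Before acc := acc - 4: 3*acc + 2*q <= 9
Before assert acc + 6 = -7 or 2*acc + 3 = -3: (acc = -13 or 2*acc = -6) and 3*acc + 2*q <= 9
Before havoc c: (acc = -13 or 2*acc = -6) and 3*acc + 2*q <= 9
Answer: WP = (acc = -13 or 2*acc = -6) and 3*acc + 2*q <= 9


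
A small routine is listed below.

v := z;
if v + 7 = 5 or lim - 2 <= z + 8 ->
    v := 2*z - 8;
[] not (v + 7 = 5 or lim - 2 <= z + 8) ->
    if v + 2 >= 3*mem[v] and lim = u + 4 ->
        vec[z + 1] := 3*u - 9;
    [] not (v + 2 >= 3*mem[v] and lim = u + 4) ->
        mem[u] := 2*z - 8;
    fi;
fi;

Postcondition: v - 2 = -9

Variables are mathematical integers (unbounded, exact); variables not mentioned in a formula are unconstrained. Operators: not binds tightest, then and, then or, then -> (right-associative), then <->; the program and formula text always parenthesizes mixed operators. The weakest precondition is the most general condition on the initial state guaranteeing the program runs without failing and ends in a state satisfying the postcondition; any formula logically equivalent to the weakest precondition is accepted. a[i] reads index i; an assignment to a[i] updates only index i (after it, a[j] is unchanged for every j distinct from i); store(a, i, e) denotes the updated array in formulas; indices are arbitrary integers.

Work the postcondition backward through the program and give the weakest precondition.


Working backward. After the program, the postcondition v - 2 = -9 must hold; in canonical form it is v = -7.
Then branch requires 2*z = 1; else branch requires ((v >= 3*mem[v] - 2 and lim = u + 4) -> v = -7) and ((not (v >= 3*mem[v] - 2 and lim = u + 4)) -> v = -7).
Before the if: ((v = -2 or lim <= z + 10) -> 2*z = 1) and ((not (v = -2 or lim <= z + 10)) -> (((v >= 3*mem[v] - 2 and lim = u + 4) -> v = -7) and ((not (v >= 3*mem[v] - 2 and lim = u + 4)) -> v = -7)))
Before v := z: ((z = -2 or lim <= z + 10) -> 2*z = 1) and ((not (z = -2 or lim <= z + 10)) -> (((z >= 3*mem[z] - 2 and lim = u + 4) -> z = -7) and ((not (z >= 3*mem[z] - 2 and lim = u + 4)) -> z = -7)))
Answer: WP = ((z = -2 or lim <= z + 10) -> 2*z = 1) and ((not (z = -2 or lim <= z + 10)) -> (((z >= 3*mem[z] - 2 and lim = u + 4) -> z = -7) and ((not (z >= 3*mem[z] - 2 and lim = u + 4)) -> z = -7)))


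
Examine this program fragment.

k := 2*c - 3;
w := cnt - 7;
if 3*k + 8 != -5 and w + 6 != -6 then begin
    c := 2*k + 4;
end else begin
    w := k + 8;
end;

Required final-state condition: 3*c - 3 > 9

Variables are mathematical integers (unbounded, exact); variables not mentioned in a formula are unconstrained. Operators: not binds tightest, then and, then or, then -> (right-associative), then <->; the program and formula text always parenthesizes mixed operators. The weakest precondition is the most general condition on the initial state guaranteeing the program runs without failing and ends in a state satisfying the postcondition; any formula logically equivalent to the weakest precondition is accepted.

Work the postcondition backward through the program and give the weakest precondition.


Working backward. After the program, the postcondition 3*c - 3 > 9 must hold; in canonical form it is 3*c > 12.
Then branch requires 6*k > 0; else branch requires 3*c > 12.
Before the if: ((3*k != -13 and w != -12) -> 6*k > 0) and ((not (3*k != -13 and w != -12)) -> 3*c > 12)
Before w := cnt - 7: ((3*k != -13 and cnt != -5) -> 6*k > 0) and ((not (3*k != -13 and cnt != -5)) -> 3*c > 12)
Before k := 2*c - 3: ((6*c != -4 and cnt != -5) -> 12*c > 18) and ((not (6*c != -4 and cnt != -5)) -> 3*c > 12)
Answer: WP = ((6*c != -4 and cnt != -5) -> 12*c > 18) and ((not (6*c != -4 and cnt != -5)) -> 3*c > 12)


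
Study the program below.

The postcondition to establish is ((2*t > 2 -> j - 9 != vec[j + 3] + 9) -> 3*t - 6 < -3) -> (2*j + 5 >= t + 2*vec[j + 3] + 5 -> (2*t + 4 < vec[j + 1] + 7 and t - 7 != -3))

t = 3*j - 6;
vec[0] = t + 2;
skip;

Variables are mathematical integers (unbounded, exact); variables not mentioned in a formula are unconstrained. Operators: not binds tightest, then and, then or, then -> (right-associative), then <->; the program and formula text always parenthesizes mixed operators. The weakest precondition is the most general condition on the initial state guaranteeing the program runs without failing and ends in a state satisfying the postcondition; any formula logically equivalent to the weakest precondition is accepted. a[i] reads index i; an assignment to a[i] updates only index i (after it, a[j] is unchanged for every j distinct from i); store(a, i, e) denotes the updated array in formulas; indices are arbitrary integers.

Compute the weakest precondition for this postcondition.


Working backward. After the program, the postcondition ((2*t > 2 -> j - 9 != vec[j + 3] + 9) -> 3*t - 6 < -3) -> (2*j + 5 >= t + 2*vec[j + 3] + 5 -> (2*t + 4 < vec[j + 1] + 7 and t - 7 != -3)) must hold; in canonical form it is ((2*t > 2 -> j != vec[j + 3] + 18) -> 3*t < 3) -> (2*j >= 2*vec[j + 3] + t -> (2*t < vec[j + 1] + 3 and t != 4)).
Before skip: ((2*t > 2 -> j != vec[j + 3] + 18) -> 3*t < 3) -> (2*j >= 2*vec[j + 3] + t -> (2*t < vec[j + 1] + 3 and t != 4))
Before vec[0] := t + 2: ((2*t > 2 -> j != store(vec, 0, t + 2)[j + 3] + 18) -> 3*t < 3) -> (2*j >= 2*store(vec, 0, t + 2)[j + 3] + t -> (2*t < store(vec, 0, t + 2)[j + 1] + 3 and t != 4))
Before t := 3*j - 6: ((6*j > 14 -> j != store(vec, 0, 3*j - 4)[j + 3] + 18) -> 9*j < 21) -> (2*store(vec, 0, 3*j - 4)[j + 3] + j <= 6 -> (6*j < store(vec, 0, 3*j - 4)[j + 1] + 15 and 3*j != 10))
Answer: WP = ((6*j > 14 -> j != store(vec, 0, 3*j - 4)[j + 3] + 18) -> 9*j < 21) -> (2*store(vec, 0, 3*j - 4)[j + 3] + j <= 6 -> (6*j < store(vec, 0, 3*j - 4)[j + 1] + 15 and 3*j != 10))


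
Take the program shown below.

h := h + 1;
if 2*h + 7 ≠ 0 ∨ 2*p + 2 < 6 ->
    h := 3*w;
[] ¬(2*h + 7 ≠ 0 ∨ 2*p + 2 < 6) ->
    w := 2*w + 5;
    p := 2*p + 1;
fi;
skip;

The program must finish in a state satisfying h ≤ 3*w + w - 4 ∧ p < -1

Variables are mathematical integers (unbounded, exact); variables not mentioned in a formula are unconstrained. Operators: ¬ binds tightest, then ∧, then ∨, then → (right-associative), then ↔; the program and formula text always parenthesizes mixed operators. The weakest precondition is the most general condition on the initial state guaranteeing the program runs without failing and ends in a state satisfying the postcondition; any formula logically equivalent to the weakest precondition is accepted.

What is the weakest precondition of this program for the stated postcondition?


Working backward. After the program, the postcondition h ≤ 3*w + w - 4 ∧ p < -1 must hold; in canonical form it is h ≤ 4*w - 4 ∧ p < -1.
Before skip: h ≤ 4*w - 4 ∧ p < -1
Then branch requires w ≥ 4 ∧ p < -1; else branch requires h ≤ 8*w + 16 ∧ 2*p < -2.
Before the if: ((2*h ≠ -7 ∨ 2*p < 4) → (w ≥ 4 ∧ p < -1)) ∧ ((¬(2*h ≠ -7 ∨ 2*p < 4)) → (h ≤ 8*w + 16 ∧ 2*p < -2))
Before h := h + 1: ((2*h ≠ -9 ∨ 2*p < 4) → (w ≥ 4 ∧ p < -1)) ∧ ((¬(2*h ≠ -9 ∨ 2*p < 4)) → (h ≤ 8*w + 15 ∧ 2*p < -2))
Answer: WP = ((2*h ≠ -9 ∨ 2*p < 4) → (w ≥ 4 ∧ p < -1)) ∧ ((¬(2*h ≠ -9 ∨ 2*p < 4)) → (h ≤ 8*w + 15 ∧ 2*p < -2))


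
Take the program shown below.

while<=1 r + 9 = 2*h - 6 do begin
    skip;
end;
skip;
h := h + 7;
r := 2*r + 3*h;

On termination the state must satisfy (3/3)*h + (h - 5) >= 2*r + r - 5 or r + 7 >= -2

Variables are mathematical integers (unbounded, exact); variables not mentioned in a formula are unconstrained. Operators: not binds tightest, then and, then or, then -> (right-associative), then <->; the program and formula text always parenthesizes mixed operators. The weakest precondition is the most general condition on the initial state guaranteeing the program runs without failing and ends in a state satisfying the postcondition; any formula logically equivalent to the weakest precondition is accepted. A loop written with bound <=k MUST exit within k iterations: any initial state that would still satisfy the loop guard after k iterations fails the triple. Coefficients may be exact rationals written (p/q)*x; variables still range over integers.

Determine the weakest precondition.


Working backward. After the program, the postcondition (3/3)*h + (h - 5) >= 2*r + r - 5 or r + 7 >= -2 must hold; in canonical form it is 2*h >= 3*r or r >= -9.
Before r := 2*r + 3*h: 7*h + 6*r <= 0 or 3*h + 2*r >= -9
Before h := h + 7: 7*h + 6*r <= -49 or 3*h + 2*r >= -30
Before skip: 7*h + 6*r <= -49 or 3*h + 2*r >= -30
Before the loop (bound <=1), unroll the exhaustion recursion (WP_0 = exit-now case; WP_j = one more guarded iteration, up to j = 1):
  WP_0: (not (r = 2*h - 15)) and (7*h + 6*r <= -49 or 3*h + 2*r >= -30)
  WP_1: (r = 2*h - 15 -> ((not (r = 2*h - 15)) and (7*h + 6*r <= -49 or 3*h + 2*r >= -30))) and ((not (r = 2*h - 15)) -> (7*h + 6*r <= -49 or 3*h + 2*r >= -30))
So before the loop: (r = 2*h - 15 -> ((not (r = 2*h - 15)) and (7*h + 6*r <= -49 or 3*h + 2*r >= -30))) and ((not (r = 2*h - 15)) -> (7*h + 6*r <= -49 or 3*h + 2*r >= -30))
Answer: WP = (r = 2*h - 15 -> ((not (r = 2*h - 15)) and (7*h + 6*r <= -49 or 3*h + 2*r >= -30))) and ((not (r = 2*h - 15)) -> (7*h + 6*r <= -49 or 3*h + 2*r >= -30))


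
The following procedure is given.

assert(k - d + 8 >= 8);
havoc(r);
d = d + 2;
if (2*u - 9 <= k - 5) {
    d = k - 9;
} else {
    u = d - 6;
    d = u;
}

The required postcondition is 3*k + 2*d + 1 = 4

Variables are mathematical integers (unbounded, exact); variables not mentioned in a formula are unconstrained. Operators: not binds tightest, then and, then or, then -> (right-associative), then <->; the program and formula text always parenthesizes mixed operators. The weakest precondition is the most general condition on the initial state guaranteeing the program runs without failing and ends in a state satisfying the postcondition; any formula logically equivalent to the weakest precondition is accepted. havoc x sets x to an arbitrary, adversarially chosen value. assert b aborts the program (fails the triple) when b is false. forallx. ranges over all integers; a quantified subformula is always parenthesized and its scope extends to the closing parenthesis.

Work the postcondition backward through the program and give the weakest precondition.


Working backward. After the program, the postcondition 3*k + 2*d + 1 = 4 must hold; in canonical form it is 2*d + 3*k = 3.
Then branch requires 5*k = 21; else branch requires 2*d + 3*k = 15.
Before the if: (2*u <= k + 4 -> 5*k = 21) and ((not (2*u <= k + 4)) -> 2*d + 3*k = 15)
Before d := d + 2: (2*u <= k + 4 -> 5*k = 21) and ((not (2*u <= k + 4)) -> 2*d + 3*k = 11)
Before havoc r: (2*u <= k + 4 -> 5*k = 21) and ((not (2*u <= k + 4)) -> 2*d + 3*k = 11)
Before assert k - d + 8 >= 8: k >= d and (2*u <= k + 4 -> 5*k = 21) and ((not (2*u <= k + 4)) -> 2*d + 3*k = 11)
Answer: WP = k >= d and (2*u <= k + 4 -> 5*k = 21) and ((not (2*u <= k + 4)) -> 2*d + 3*k = 11)
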